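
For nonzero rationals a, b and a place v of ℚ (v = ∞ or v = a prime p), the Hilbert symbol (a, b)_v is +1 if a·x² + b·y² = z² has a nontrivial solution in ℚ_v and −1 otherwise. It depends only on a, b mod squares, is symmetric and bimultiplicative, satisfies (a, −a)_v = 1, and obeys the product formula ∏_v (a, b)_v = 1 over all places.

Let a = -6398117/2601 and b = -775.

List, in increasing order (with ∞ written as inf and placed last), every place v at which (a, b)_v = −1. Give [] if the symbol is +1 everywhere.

Mod squares: a ≡ -437, b ≡ -31. Check v ∈ {∞, 2, 3, 5, 11, 17, 19, 23, 31}.
v=19: a=19^1·(≡3), b=19^0·(≡4) mod 19; (3|19)=-1, (4|19)=+1; (−1)^{1·0·9}·(-1)^0·(+1)^1 = +1.
v=3: a=3^-2·(≡1), b=3^0·(≡2) mod 3; (1|3)=+1, (2|3)=-1; (−1)^{-2·0·1}·(+1)^0·(-1)^-2 = +1.
v=31: a=31^0·(≡9), b=31^1·(≡6) mod 31; (9|31)=+1, (6|31)=-1; (−1)^{0·1·15}·(+1)^1·(-1)^0 = +1.
v=∞: -437 < 0 and -31 < 0  ⇒  (a,b)_∞ = -1.
v=23: a=23^1·(≡3), b=23^0·(≡7) mod 23; (3|23)=+1, (7|23)=-1; (−1)^{1·0·11}·(+1)^0·(-1)^1 = -1.
v=5: a=5^0·(≡3), b=5^2·(≡4) mod 5; (3|5)=-1, (4|5)=+1; (−1)^{0·2·2}·(-1)^2·(+1)^0 = +1.
v=17: a=17^-2·(≡6), b=17^0·(≡7) mod 17; (6|17)=-1, (7|17)=-1; (−1)^{-2·0·8}·(-1)^0·(-1)^-2 = +1.
v=2: v_2(a)=0, v_2(b)=0; units ≡ 3, 1 (mod 8); ε·ε+αω+βω = 1·0+0·0+0·1 ≡ 0  ⇒  (a,b)_2 = +1.
v=11: a=11^4·(≡5), b=11^0·(≡6) mod 11; (5|11)=+1, (6|11)=-1; (−1)^{4·0·5}·(+1)^0·(-1)^4 = +1.
|Ram(-437, -31)| = 2, even; anisotropic at {23, ∞}.

[23, inf]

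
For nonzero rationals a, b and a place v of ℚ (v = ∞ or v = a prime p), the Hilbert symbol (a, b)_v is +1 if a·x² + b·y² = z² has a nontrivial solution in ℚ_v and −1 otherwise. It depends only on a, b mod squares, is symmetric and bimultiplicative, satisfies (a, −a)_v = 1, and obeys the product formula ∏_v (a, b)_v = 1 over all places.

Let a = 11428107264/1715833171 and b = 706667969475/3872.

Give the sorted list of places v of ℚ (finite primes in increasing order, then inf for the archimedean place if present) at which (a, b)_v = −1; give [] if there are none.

[2, 3, 7, 19]

Mod squares: a ≡ 399, b ≡ 38. Check v ∈ {∞, 2, 3, 5, 7, 11, 13, 17, 19, 23, 43}.
v=17: a=17^-2·(≡8), b=17^0·(≡1) mod 17; (8|17)=+1, (1|17)=+1; (−1)^{-2·0·8}·(+1)^0·(+1)^-2 = +1.
v=∞: 399 > 0 and 38 > 0  ⇒  (a,b)_∞ = +1.
v=3: a=3^13·(≡1), b=3^2·(≡2) mod 3; (1|3)=+1, (2|3)=-1; (−1)^{13·2·1}·(+1)^2·(-1)^13 = -1.
v=13: a=13^-2·(≡1), b=13^2·(≡1) mod 13; (1|13)=+1, (1|13)=+1; (−1)^{-2·2·6}·(+1)^2·(+1)^-2 = +1.
v=19: a=19^-1·(≡12), b=19^1·(≡8) mod 19; (12|19)=-1, (8|19)=-1; (−1)^{-1·1·9}·(-1)^1·(-1)^-1 = -1.
v=43: a=43^-2·(≡39), b=43^2·(≡36) mod 43; (39|43)=-1, (36|43)=+1; (−1)^{-2·2·21}·(-1)^2·(+1)^-2 = +1.
v=11: a=11^0·(≡3), b=11^-2·(≡5) mod 11; (3|11)=+1, (5|11)=+1; (−1)^{0·-2·5}·(+1)^-2·(+1)^0 = +1.
v=7: a=7^1·(≡2), b=7^0·(≡6) mod 7; (2|7)=+1, (6|7)=-1; (−1)^{1·0·3}·(+1)^0·(-1)^1 = -1.
v=5: a=5^0·(≡4), b=5^2·(≡2) mod 5; (4|5)=+1, (2|5)=-1; (−1)^{0·2·2}·(+1)^2·(-1)^0 = +1.
v=2: v_2(a)=10, v_2(b)=-5; units ≡ 7, 3 (mod 8); ε·ε+αω+βω = 1·1+10·1+-5·0 ≡ 1  ⇒  (a,b)_2 = -1.
v=23: a=23^0·(≡4), b=23^2·(≡19) mod 23; (4|23)=+1, (19|23)=-1; (−1)^{0·2·11}·(+1)^2·(-1)^0 = +1.
Ram(399, 38) = {2, 3, 7, 19}; no ℚ_2-point on the conic.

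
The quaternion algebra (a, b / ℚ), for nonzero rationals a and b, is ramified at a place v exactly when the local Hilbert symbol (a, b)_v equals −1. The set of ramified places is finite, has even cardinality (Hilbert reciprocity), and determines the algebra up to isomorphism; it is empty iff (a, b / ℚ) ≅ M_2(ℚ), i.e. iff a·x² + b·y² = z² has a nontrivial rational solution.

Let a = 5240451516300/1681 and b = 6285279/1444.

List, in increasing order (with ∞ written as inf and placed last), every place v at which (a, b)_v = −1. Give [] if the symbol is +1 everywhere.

[2, 3, 7, 13, 17, 19]

Mod squares: a ≡ 646969323, b ≡ 759. Check v ∈ {∞, 2, 3, 5, 7, 11, 13, 17, 19, 23, 29, 41}.
v=41: a=41^-2·(≡19), b=41^0·(≡25) mod 41; (19|41)=-1, (25|41)=+1; (−1)^{-2·0·20}·(-1)^0·(+1)^-2 = +1.
v=2: v_2(a)=2, v_2(b)=-2; units ≡ 3, 7 (mod 8); ε·ε+αω+βω = 1·1+2·0+-2·1 ≡ 1  ⇒  (a,b)_2 = -1.
v=7: a=7^1·(≡4), b=7^2·(≡5) mod 7; (4|7)=+1, (5|7)=-1; (−1)^{1·2·3}·(+1)^2·(-1)^1 = -1.
v=5: a=5^2·(≡2), b=5^0·(≡1) mod 5; (2|5)=-1, (1|5)=+1; (−1)^{2·0·2}·(-1)^0·(+1)^2 = +1.
v=17: a=17^1·(≡5), b=17^0·(≡12) mod 17; (5|17)=-1, (12|17)=-1; (−1)^{1·0·8}·(-1)^0·(-1)^1 = -1.
v=∞: 646969323 > 0 and 759 > 0  ⇒  (a,b)_∞ = +1.
v=11: a=11^1·(≡2), b=11^1·(≡9) mod 11; (2|11)=-1, (9|11)=+1; (−1)^{1·1·5}·(-1)^1·(+1)^1 = +1.
v=29: a=29^1·(≡5), b=29^0·(≡6) mod 29; (5|29)=+1, (6|29)=+1; (−1)^{1·0·14}·(+1)^0·(+1)^1 = +1.
v=3: a=3^5·(≡1), b=3^1·(≡1) mod 3; (1|3)=+1, (1|3)=+1; (−1)^{5·1·1}·(+1)^1·(+1)^5 = -1.
v=13: a=13^1·(≡6), b=13^2·(≡11) mod 13; (6|13)=-1, (11|13)=-1; (−1)^{1·2·6}·(-1)^2·(-1)^1 = -1.
v=23: a=23^1·(≡18), b=23^1·(≡21) mod 23; (18|23)=+1, (21|23)=-1; (−1)^{1·1·11}·(+1)^1·(-1)^1 = +1.
v=19: a=19^1·(≡10), b=19^-2·(≡15) mod 19; (10|19)=-1, (15|19)=-1; (−1)^{1·-2·9}·(-1)^-2·(-1)^1 = -1.
Ram(646969323, 759) = {2, 3, 7, 13, 17, 19}; no ℚ_2-point on the conic.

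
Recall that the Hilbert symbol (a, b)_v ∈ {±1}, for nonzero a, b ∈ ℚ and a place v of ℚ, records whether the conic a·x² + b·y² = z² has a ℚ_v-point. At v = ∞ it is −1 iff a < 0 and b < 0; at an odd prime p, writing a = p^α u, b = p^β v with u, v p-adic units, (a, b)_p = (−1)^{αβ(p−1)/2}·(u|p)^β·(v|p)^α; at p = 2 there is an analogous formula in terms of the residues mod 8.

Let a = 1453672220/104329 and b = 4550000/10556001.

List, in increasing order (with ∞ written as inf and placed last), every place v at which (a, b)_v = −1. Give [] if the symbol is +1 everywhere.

(a, b) ≡ (61295, 455) mod (ℚ^×)²; places V = {2, 3, 5, 7, 11, 13, 17, 19, 23, 41, ∞}.
(a,b)_2: α=2, β=4; u≡7, v≡7 (mod 8); ε(u)ε(v)=1·1, αω(v)=2·0, βω(u)=4·0; sum ≡ 1  ⇒  -1.
(a,b)_7: α=2, u≡3; β=1, v≡1 (mod 7); (3|7)=-1, (1|7)=+1; sign (−1)^0·-1^1·+1^2 = -1.
(a,b)_23: α=1, u≡14; β=0, v≡9 (mod 23); (14|23)=-1, (9|23)=+1; sign (−1)^0·-1^0·+1^1 = +1.
(a,b)_5: α=1, u≡1; β=5, v≡1 (mod 5); (1|5)=+1, (1|5)=+1; sign (−1)^0·+1^5·+1^1 = +1.
(a,b)_13: α=1, u≡9; β=1, v≡1 (mod 13); (9|13)=+1, (1|13)=+1; sign (−1)^0·+1^1·+1^1 = +1.
(a,b)_11: α=2, u≡1; β=0, v≡3 (mod 11); (1|11)=+1, (3|11)=+1; sign (−1)^0·+1^0·+1^2 = +1.
(a,b)_∞: sgn(61295)=+, sgn(455)=+, so +1.
(a,b)_3: α=0, u≡2; β=-4, v≡2 (mod 3); (2|3)=-1, (2|3)=-1; sign (−1)^0·-1^-4·-1^0 = +1.
(a,b)_17: α=-2, u≡11; β=0, v≡13 (mod 17); (11|17)=-1, (13|17)=+1; sign (−1)^0·-1^0·+1^-2 = +1.
(a,b)_19: α=-2, u≡1; β=-4, v≡14 (mod 19); (1|19)=+1, (14|19)=-1; sign (−1)^0·+1^-4·-1^-2 = +1.
(a,b)_41: α=1, u≡35; β=0, v≡31 (mod 41); (35|41)=-1, (31|41)=+1; sign (−1)^0·-1^0·+1^1 = +1.
Ram(61295, 455) = {2, 7}; no ℚ_2-point on the conic.

[2, 7]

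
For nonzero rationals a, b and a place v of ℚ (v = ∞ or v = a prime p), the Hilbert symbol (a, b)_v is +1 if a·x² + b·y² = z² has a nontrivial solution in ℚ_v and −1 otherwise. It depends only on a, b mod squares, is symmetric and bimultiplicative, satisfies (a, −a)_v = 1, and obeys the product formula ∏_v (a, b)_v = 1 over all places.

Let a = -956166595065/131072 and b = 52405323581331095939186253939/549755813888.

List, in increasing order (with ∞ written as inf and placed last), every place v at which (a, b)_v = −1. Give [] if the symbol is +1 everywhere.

[5, 23]

(a, b) ≡ (-179170, 902) mod (ℚ^×)²; places V = {2, 3, 5, 7, 11, 17, 19, 23, 41, ∞}.
(a,b)_11: α=4, u≡9; β=9, v≡1 (mod 11); (9|11)=+1, (1|11)=+1; sign (−1)^0·+1^9·+1^4 = +1.
(a,b)_∞: sgn(-179170)=−, sgn(902)=+, so +1.
(a,b)_3: α=6, u≡2; β=16, v≡2 (mod 3); (2|3)=-1, (2|3)=-1; sign (−1)^0·-1^16·-1^6 = +1.
(a,b)_41: α=1, u≡12; β=3, v≡22 (mod 41); (12|41)=-1, (22|41)=-1; sign (−1)^0·-1^3·-1^1 = +1.
(a,b)_23: α=1, u≡20; β=2, v≡15 (mod 23); (20|23)=-1, (15|23)=-1; sign (−1)^0·-1^2·-1^1 = -1.
(a,b)_5: α=1, u≡1; β=0, v≡3 (mod 5); (1|5)=+1, (3|5)=-1; sign (−1)^0·+1^0·-1^1 = -1.
(a,b)_17: α=0, u≡14; β=2, v≡9 (mod 17); (14|17)=-1, (9|17)=+1; sign (−1)^0·-1^2·+1^0 = +1.
(a,b)_2: α=-17, β=-39; u≡7, v≡3 (mod 8); ε(u)ε(v)=1·1, αω(v)=-17·1, βω(u)=-39·0; sum ≡ 0  ⇒  +1.
(a,b)_19: α=1, u≡13; β=0, v≡17 (mod 19); (13|19)=-1, (17|19)=+1; sign (−1)^0·-1^0·+1^1 = +1.
(a,b)_7: α=0, u≡1; β=2, v≡3 (mod 7); (1|7)=+1, (3|7)=-1; sign (−1)^0·+1^2·-1^0 = +1.
|Ram(-179170, 902)| = 2, even; anisotropic at {5, 23}.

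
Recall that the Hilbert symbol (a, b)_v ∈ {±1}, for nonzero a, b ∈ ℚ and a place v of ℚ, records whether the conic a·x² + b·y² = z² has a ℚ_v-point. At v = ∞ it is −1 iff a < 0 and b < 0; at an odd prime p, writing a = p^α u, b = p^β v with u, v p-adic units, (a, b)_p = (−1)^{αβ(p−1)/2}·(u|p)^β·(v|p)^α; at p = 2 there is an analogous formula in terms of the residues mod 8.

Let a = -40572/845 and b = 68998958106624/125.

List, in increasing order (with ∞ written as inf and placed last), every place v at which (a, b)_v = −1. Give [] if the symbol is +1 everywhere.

[2, 3, 5, 13]

Mod squares: a ≡ -115, b ≡ 2730. Check v ∈ {∞, 2, 3, 5, 7, 13, 23}.
v=∞: -115 < 0 and 2730 > 0  ⇒  (a,b)_∞ = +1.
v=23: a=23^1·(≡18), b=23^4·(≡8) mod 23; (18|23)=+1, (8|23)=+1; (−1)^{1·4·11}·(+1)^4·(+1)^1 = +1.
v=7: a=7^2·(≡1), b=7^3·(≡6) mod 7; (1|7)=+1, (6|7)=-1; (−1)^{2·3·3}·(+1)^3·(-1)^2 = +1.
v=13: a=13^-2·(≡8), b=13^1·(≡5) mod 13; (8|13)=-1, (5|13)=-1; (−1)^{-2·1·6}·(-1)^1·(-1)^-2 = -1.
v=5: a=5^-1·(≡2), b=5^-3·(≡4) mod 5; (2|5)=-1, (4|5)=+1; (−1)^{-1·-3·2}·(-1)^-3·(+1)^-1 = -1.
v=2: v_2(a)=2, v_2(b)=11; units ≡ 5, 5 (mod 8); ε·ε+αω+βω = 0·0+2·1+11·1 ≡ 1  ⇒  (a,b)_2 = -1.
v=3: a=3^2·(≡2), b=3^3·(≡1) mod 3; (2|3)=-1, (1|3)=+1; (−1)^{2·3·1}·(-1)^3·(+1)^2 = -1.
|Ram(-115, 2730)| = 4, even; anisotropic at {2, 3, 5, 13}.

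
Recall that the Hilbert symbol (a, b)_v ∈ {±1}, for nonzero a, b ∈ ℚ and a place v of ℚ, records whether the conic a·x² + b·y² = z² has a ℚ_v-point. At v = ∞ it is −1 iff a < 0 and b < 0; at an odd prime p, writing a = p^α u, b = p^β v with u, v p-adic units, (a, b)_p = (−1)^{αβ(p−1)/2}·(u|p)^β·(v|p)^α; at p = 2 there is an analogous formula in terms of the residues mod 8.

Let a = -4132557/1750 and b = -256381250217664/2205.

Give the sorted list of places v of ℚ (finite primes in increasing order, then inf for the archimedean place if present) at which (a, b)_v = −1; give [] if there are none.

[5, 7, 19, inf]

(a, b) ≡ (-190190, -95) mod (ℚ^×)²; places V = {2, 3, 5, 7, 11, 13, 19, ∞}.
(a,b)_13: α=3, u≡7; β=6, v≡4 (mod 13); (7|13)=-1, (4|13)=+1; sign (−1)^0·-1^6·+1^3 = +1.
(a,b)_19: α=1, u≡14; β=3, v≡12 (mod 19); (14|19)=-1, (12|19)=-1; sign (−1)^1·-1^3·-1^1 = -1.
(a,b)_3: α=2, u≡1; β=-2, v≡1 (mod 3); (1|3)=+1, (1|3)=+1; sign (−1)^0·+1^-2·+1^2 = +1.
(a,b)_∞: sgn(-190190)=−, sgn(-95)=−, so -1.
(a,b)_7: α=-1, u≡1; β=-2, v≡3 (mod 7); (1|7)=+1, (3|7)=-1; sign (−1)^0·+1^-2·-1^-1 = -1.
(a,b)_11: α=1, u≡7; β=2, v≡4 (mod 11); (7|11)=-1, (4|11)=+1; sign (−1)^0·-1^2·+1^1 = +1.
(a,b)_5: α=-3, u≡2; β=-1, v≡1 (mod 5); (2|5)=-1, (1|5)=+1; sign (−1)^0·-1^-1·+1^-3 = -1.
(a,b)_2: α=-1, β=6; u≡1, v≡1 (mod 8); ε(u)ε(v)=0·0, αω(v)=-1·0, βω(u)=6·0; sum ≡ 0  ⇒  +1.
Ram(-190190, -95) = {5, 7, 19, ∞}; no ℚ_5-point on the conic.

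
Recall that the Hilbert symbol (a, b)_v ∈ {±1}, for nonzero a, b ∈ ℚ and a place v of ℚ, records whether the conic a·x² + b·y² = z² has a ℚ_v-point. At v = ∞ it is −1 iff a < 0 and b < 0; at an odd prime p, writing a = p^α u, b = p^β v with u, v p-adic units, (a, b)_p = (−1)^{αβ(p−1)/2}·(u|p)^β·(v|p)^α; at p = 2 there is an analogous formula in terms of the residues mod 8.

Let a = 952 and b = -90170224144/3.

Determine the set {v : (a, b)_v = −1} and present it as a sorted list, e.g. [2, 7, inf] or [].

[2, 7, 11, 17]

Mod squares: a ≡ 238, b ≡ -9867. Check v ∈ {∞, 2, 3, 7, 11, 13, 17, 23}.
v=7: a=7^1·(≡3), b=7^2·(≡5) mod 7; (3|7)=-1, (5|7)=-1; (−1)^{1·2·3}·(-1)^2·(-1)^1 = -1.
v=11: a=11^0·(≡6), b=11^3·(≡5) mod 11; (6|11)=-1, (5|11)=+1; (−1)^{0·3·5}·(-1)^3·(+1)^0 = -1.
v=2: v_2(a)=3, v_2(b)=4; units ≡ 7, 5 (mod 8); ε·ε+αω+βω = 1·0+3·1+4·0 ≡ 1  ⇒  (a,b)_2 = -1.
v=13: a=13^0·(≡3), b=13^1·(≡8) mod 13; (3|13)=+1, (8|13)=-1; (−1)^{0·1·6}·(+1)^1·(-1)^0 = +1.
v=3: a=3^0·(≡1), b=3^-1·(≡2) mod 3; (1|3)=+1, (2|3)=-1; (−1)^{0·-1·1}·(+1)^-1·(-1)^0 = +1.
v=23: a=23^0·(≡9), b=23^1·(≡16) mod 23; (9|23)=+1, (16|23)=+1; (−1)^{0·1·11}·(+1)^1·(+1)^0 = +1.
v=17: a=17^1·(≡5), b=17^2·(≡12) mod 17; (5|17)=-1, (12|17)=-1; (−1)^{1·2·8}·(-1)^2·(-1)^1 = -1.
v=∞: 238 > 0 and -9867 < 0  ⇒  (a,b)_∞ = +1.
(238, -9867 / ℚ) ramifies at {2, 7, 11, 17}: a division algebra.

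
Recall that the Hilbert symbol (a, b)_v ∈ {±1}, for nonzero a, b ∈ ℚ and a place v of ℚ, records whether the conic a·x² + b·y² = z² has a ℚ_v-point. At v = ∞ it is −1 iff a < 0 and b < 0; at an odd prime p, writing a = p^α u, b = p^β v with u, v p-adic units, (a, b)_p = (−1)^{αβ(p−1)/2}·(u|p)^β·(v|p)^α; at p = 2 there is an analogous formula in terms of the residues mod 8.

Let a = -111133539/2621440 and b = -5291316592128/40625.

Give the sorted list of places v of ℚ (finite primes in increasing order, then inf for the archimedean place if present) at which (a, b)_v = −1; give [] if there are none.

[5, 7, 37, inf]

(a, b) ≡ (-113390, -976430) mod (ℚ^×)²; places V = {2, 3, 5, 7, 11, 13, 17, 23, 29, 37, ∞}.
(a,b)_13: α=0, u≡1; β=-1, v≡1 (mod 13); (1|13)=+1, (1|13)=+1; sign (−1)^0·+1^-1·+1^0 = +1.
(a,b)_37: α=0, u≡8; β=1, v≡30 (mod 37); (8|37)=-1, (30|37)=+1; sign (−1)^0·-1^1·+1^0 = -1.
(a,b)_3: α=4, u≡1; β=2, v≡1 (mod 3); (1|3)=+1, (1|3)=+1; sign (−1)^0·+1^2·+1^4 = +1.
(a,b)_29: α=1, u≡1; β=1, v≡4 (mod 29); (1|29)=+1, (4|29)=+1; sign (−1)^0·+1^1·+1^1 = +1.
(a,b)_∞: sgn(-113390)=−, sgn(-976430)=−, so -1.
(a,b)_23: α=1, u≡21; β=2, v≡4 (mod 23); (21|23)=-1, (4|23)=+1; sign (−1)^0·-1^2·+1^1 = +1.
(a,b)_11: α=2, u≡1; β=0, v≡8 (mod 11); (1|11)=+1, (8|11)=-1; sign (−1)^0·+1^0·-1^2 = +1.
(a,b)_17: α=1, u≡11; β=2, v≡9 (mod 17); (11|17)=-1, (9|17)=+1; sign (−1)^0·-1^2·+1^1 = +1.
(a,b)_5: α=-1, u≡2; β=-5, v≡4 (mod 5); (2|5)=-1, (4|5)=+1; sign (−1)^0·-1^-5·+1^-1 = -1.
(a,b)_7: α=0, u≡5; β=1, v≡6 (mod 7); (5|7)=-1, (6|7)=-1; sign (−1)^0·-1^1·-1^0 = -1.
(a,b)_2: α=-19, β=9; u≡1, v≡1 (mod 8); ε(u)ε(v)=0·0, αω(v)=-19·0, βω(u)=9·0; sum ≡ 0  ⇒  +1.
Ram(-113390, -976430) = {5, 7, 37, ∞}; no ℚ_5-point on the conic.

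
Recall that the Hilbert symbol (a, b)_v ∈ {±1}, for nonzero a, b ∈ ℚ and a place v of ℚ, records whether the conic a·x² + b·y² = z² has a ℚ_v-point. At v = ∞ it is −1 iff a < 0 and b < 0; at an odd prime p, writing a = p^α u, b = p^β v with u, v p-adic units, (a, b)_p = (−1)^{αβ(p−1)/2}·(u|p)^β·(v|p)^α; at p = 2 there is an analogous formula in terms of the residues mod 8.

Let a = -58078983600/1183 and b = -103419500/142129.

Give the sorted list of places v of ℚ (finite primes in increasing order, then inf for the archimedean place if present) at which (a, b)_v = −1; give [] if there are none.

Mod squares: a ≡ -933317, b ≡ -1955. Check v ∈ {∞, 2, 3, 5, 7, 11, 13, 17, 23, 29, 31}.
v=7: a=7^-1·(≡6), b=7^0·(≡5) mod 7; (6|7)=-1, (5|7)=-1; (−1)^{-1·0·3}·(-1)^0·(-1)^-1 = -1.
v=13: a=13^-2·(≡11), b=13^-2·(≡7) mod 13; (11|13)=-1, (7|13)=-1; (−1)^{-2·-2·6}·(-1)^-2·(-1)^-2 = +1.
v=5: a=5^2·(≡2), b=5^3·(≡1) mod 5; (2|5)=-1, (1|5)=+1; (−1)^{2·3·2}·(-1)^3·(+1)^2 = -1.
v=31: a=31^1·(≡18), b=31^0·(≡15) mod 31; (18|31)=+1, (15|31)=-1; (−1)^{1·0·15}·(+1)^0·(-1)^1 = -1.
v=3: a=3^2·(≡1), b=3^0·(≡1) mod 3; (1|3)=+1, (1|3)=+1; (−1)^{2·0·1}·(+1)^0·(+1)^2 = +1.
v=23: a=23^1·(≡2), b=23^3·(≡20) mod 23; (2|23)=+1, (20|23)=-1; (−1)^{1·3·11}·(+1)^3·(-1)^1 = +1.
v=17: a=17^1·(≡15), b=17^1·(≡2) mod 17; (15|17)=+1, (2|17)=+1; (−1)^{1·1·8}·(+1)^1·(+1)^1 = +1.
v=29: a=29^0·(≡2), b=29^-2·(≡27) mod 29; (2|29)=-1, (27|29)=-1; (−1)^{0·-2·14}·(-1)^-2·(-1)^0 = +1.
v=11: a=11^3·(≡6), b=11^0·(≡4) mod 11; (6|11)=-1, (4|11)=+1; (−1)^{3·0·5}·(-1)^0·(+1)^3 = +1.
v=2: v_2(a)=4, v_2(b)=2; units ≡ 3, 5 (mod 8); ε·ε+αω+βω = 1·0+4·1+2·1 ≡ 0  ⇒  (a,b)_2 = +1.
v=∞: -933317 < 0 and -1955 < 0  ⇒  (a,b)_∞ = -1.
|Ram(-933317, -1955)| = 4, even; anisotropic at {5, 7, 31, ∞}.

[5, 7, 31, inf]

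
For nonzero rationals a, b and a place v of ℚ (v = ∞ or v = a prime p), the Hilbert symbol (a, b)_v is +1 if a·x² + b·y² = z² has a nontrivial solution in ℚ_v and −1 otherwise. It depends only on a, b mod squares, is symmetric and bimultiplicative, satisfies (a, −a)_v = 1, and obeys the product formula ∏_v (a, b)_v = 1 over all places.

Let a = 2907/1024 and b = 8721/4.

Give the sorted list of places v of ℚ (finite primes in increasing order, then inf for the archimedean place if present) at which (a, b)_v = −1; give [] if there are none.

(a, b) ≡ (323, 969) mod (ℚ^×)²; places V = {2, 3, 17, 19, ∞}.
(a,b)_2: α=-10, β=-2; u≡3, v≡1 (mod 8); ε(u)ε(v)=1·0, αω(v)=-10·0, βω(u)=-2·1; sum ≡ 0  ⇒  +1.
(a,b)_17: α=1, u≡13; β=1, v≡5 (mod 17); (13|17)=+1, (5|17)=-1; sign (−1)^0·+1^1·-1^1 = -1.
(a,b)_19: α=1, u≡9; β=1, v≡15 (mod 19); (9|19)=+1, (15|19)=-1; sign (−1)^1·+1^1·-1^1 = +1.
(a,b)_∞: sgn(323)=+, sgn(969)=+, so +1.
(a,b)_3: α=2, u≡2; β=3, v≡2 (mod 3); (2|3)=-1, (2|3)=-1; sign (−1)^0·-1^3·-1^2 = -1.
Ram(323, 969) = {3, 17}; no ℚ_3-point on the conic.

[3, 17]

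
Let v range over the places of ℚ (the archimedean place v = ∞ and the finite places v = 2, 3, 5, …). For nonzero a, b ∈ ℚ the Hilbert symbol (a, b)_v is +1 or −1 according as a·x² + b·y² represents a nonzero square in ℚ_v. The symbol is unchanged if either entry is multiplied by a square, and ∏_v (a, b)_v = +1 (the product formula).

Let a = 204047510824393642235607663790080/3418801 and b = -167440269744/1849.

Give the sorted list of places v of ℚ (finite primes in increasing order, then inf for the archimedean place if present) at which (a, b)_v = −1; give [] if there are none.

[2, 3, 23, 37]

(a, b) ≡ (15037170, -447051) mod (ℚ^×)²; places V = {2, 3, 5, 11, 17, 19, 23, 31, 37, 43, ∞}.
(a,b)_31: α=3, u≡17; β=1, v≡18 (mod 31); (17|31)=-1, (18|31)=+1; sign (−1)^1·-1^1·+1^3 = +1.
(a,b)_∞: sgn(15037170)=+, sgn(-447051)=−, so +1.
(a,b)_43: α=-4, u≡42; β=-2, v≡22 (mod 43); (42|43)=-1, (22|43)=-1; sign (−1)^0·-1^-2·-1^-4 = +1.
(a,b)_5: α=1, u≡1; β=0, v≡4 (mod 5); (1|5)=+1, (4|5)=+1; sign (−1)^0·+1^0·+1^1 = +1.
(a,b)_17: α=4, u≡3; β=2, v≡2 (mod 17); (3|17)=-1, (2|17)=+1; sign (−1)^0·-1^2·+1^4 = +1.
(a,b)_23: α=3, u≡7; β=1, v≡5 (mod 23); (7|23)=-1, (5|23)=-1; sign (−1)^1·-1^1·-1^3 = -1.
(a,b)_3: α=11, u≡2; β=5, v≡2 (mod 3); (2|3)=-1, (2|3)=-1; sign (−1)^1·-1^5·-1^11 = -1.
(a,b)_19: α=3, u≡4; β=1, v≡13 (mod 19); (4|19)=+1, (13|19)=-1; sign (−1)^1·+1^1·-1^3 = +1.
(a,b)_11: α=4, u≡3; β=1, v≡9 (mod 11); (3|11)=+1, (9|11)=+1; sign (−1)^0·+1^1·+1^4 = +1.
(a,b)_37: α=1, u≡14; β=0, v≡29 (mod 37); (14|37)=-1, (29|37)=-1; sign (−1)^0·-1^0·-1^1 = -1.
(a,b)_2: α=11, β=4; u≡1, v≡5 (mod 8); ε(u)ε(v)=0·0, αω(v)=11·1, βω(u)=4·0; sum ≡ 1  ⇒  -1.
Ram(15037170, -447051) = {2, 3, 23, 37}; no ℚ_2-point on the conic.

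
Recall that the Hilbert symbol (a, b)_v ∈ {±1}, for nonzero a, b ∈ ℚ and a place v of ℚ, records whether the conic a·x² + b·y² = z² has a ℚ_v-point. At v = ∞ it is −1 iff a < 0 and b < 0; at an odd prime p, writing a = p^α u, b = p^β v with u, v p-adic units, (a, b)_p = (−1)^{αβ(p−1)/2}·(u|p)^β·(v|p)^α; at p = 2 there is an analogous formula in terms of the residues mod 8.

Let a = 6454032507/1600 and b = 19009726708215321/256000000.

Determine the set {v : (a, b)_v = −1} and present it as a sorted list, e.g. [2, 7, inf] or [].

[3, 13, 23, 37]

Mod squares: a ≡ 717114723, b ≡ 19721. Check v ∈ {∞, 2, 3, 5, 13, 17, 23, 31, 37, 41}.
v=17: a=17^1·(≡12), b=17^2·(≡15) mod 17; (12|17)=-1, (15|17)=+1; (−1)^{1·2·8}·(-1)^2·(+1)^1 = +1.
v=41: a=41^1·(≡27), b=41^1·(≡6) mod 41; (27|41)=-1, (6|41)=-1; (−1)^{1·1·20}·(-1)^1·(-1)^1 = +1.
v=2: v_2(a)=-6, v_2(b)=-14; units ≡ 3, 1 (mod 8); ε·ε+αω+βω = 1·0+-6·0+-14·1 ≡ 0  ⇒  (a,b)_2 = +1.
v=5: a=5^-2·(≡3), b=5^-6·(≡4) mod 5; (3|5)=-1, (4|5)=+1; (−1)^{-2·-6·2}·(-1)^-6·(+1)^-2 = +1.
v=13: a=13^1·(≡6), b=13^1·(≡4) mod 13; (6|13)=-1, (4|13)=+1; (−1)^{1·1·6}·(-1)^1·(+1)^1 = -1.
v=31: a=31^1·(≡11), b=31^2·(≡1) mod 31; (11|31)=-1, (1|31)=+1; (−1)^{1·2·15}·(-1)^2·(+1)^1 = +1.
v=37: a=37^1·(≡28), b=37^1·(≡5) mod 37; (28|37)=+1, (5|37)=-1; (−1)^{1·1·18}·(+1)^1·(-1)^1 = -1.
v=23: a=23^1·(≡8), b=23^2·(≡21) mod 23; (8|23)=+1, (21|23)=-1; (−1)^{1·2·11}·(+1)^2·(-1)^1 = -1.
v=3: a=3^3·(≡2), b=3^8·(≡2) mod 3; (2|3)=-1, (2|3)=-1; (−1)^{3·8·1}·(-1)^8·(-1)^3 = -1.
v=∞: 717114723 > 0 and 19721 > 0  ⇒  (a,b)_∞ = +1.
Ram(717114723, 19721) = {3, 13, 23, 37}; no ℚ_3-point on the conic.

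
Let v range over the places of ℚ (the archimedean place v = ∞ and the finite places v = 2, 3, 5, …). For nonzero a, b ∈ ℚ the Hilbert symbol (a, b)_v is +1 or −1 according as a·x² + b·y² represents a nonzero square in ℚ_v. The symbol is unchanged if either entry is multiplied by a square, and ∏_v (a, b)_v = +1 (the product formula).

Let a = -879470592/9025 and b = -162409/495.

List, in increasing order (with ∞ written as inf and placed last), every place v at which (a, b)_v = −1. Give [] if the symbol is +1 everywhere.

[3, 5, 11, inf]

Mod squares: a ≡ -42, b ≡ -55. Check v ∈ {∞, 2, 3, 5, 7, 11, 13, 19, 31}.
v=∞: -42 < 0 and -55 < 0  ⇒  (a,b)_∞ = -1.
v=7: a=7^1·(≡2), b=7^0·(≡1) mod 7; (2|7)=+1, (1|7)=+1; (−1)^{1·0·3}·(+1)^0·(+1)^1 = +1.
v=11: a=11^2·(≡6), b=11^-1·(≡6) mod 11; (6|11)=-1, (6|11)=-1; (−1)^{2·-1·5}·(-1)^-1·(-1)^2 = -1.
v=19: a=19^-2·(≡13), b=19^0·(≡3) mod 19; (13|19)=-1, (3|19)=-1; (−1)^{-2·0·9}·(-1)^0·(-1)^-2 = +1.
v=2: v_2(a)=11, v_2(b)=0; units ≡ 3, 1 (mod 8); ε·ε+αω+βω = 1·0+11·0+0·1 ≡ 0  ⇒  (a,b)_2 = +1.
v=3: a=3^1·(≡1), b=3^-2·(≡2) mod 3; (1|3)=+1, (2|3)=-1; (−1)^{1·-2·1}·(+1)^-2·(-1)^1 = -1.
v=31: a=31^0·(≡7), b=31^2·(≡14) mod 31; (7|31)=+1, (14|31)=+1; (−1)^{0·2·15}·(+1)^2·(+1)^0 = +1.
v=13: a=13^2·(≡12), b=13^2·(≡1) mod 13; (12|13)=+1, (1|13)=+1; (−1)^{2·2·6}·(+1)^2·(+1)^2 = +1.
v=5: a=5^-2·(≡3), b=5^-1·(≡4) mod 5; (3|5)=-1, (4|5)=+1; (−1)^{-2·-1·2}·(-1)^-1·(+1)^-2 = -1.
|Ram(-42, -55)| = 4, even; anisotropic at {3, 5, 11, ∞}.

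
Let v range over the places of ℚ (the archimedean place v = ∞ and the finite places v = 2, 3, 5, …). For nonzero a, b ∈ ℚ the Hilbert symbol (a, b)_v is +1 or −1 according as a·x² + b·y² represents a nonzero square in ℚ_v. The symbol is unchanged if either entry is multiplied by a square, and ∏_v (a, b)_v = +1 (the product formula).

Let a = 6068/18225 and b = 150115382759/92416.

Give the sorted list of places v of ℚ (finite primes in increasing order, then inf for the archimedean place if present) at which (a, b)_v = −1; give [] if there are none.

[37, 43]

Mod squares: a ≡ 1517, b ≡ 65231. Check v ∈ {∞, 2, 3, 5, 19, 37, 41, 43}.
v=37: a=37^1·(≡36), b=37^3·(≡6) mod 37; (36|37)=+1, (6|37)=-1; (−1)^{1·3·18}·(+1)^3·(-1)^1 = -1.
v=2: v_2(a)=2, v_2(b)=-8; units ≡ 5, 7 (mod 8); ε·ε+αω+βω = 0·1+2·0+-8·1 ≡ 0  ⇒  (a,b)_2 = +1.
v=3: a=3^-6·(≡2), b=3^0·(≡2) mod 3; (2|3)=-1, (2|3)=-1; (−1)^{-6·0·1}·(-1)^0·(-1)^-6 = +1.
v=41: a=41^1·(≡9), b=41^3·(≡18) mod 41; (9|41)=+1, (18|41)=+1; (−1)^{1·3·20}·(+1)^3·(+1)^1 = +1.
v=19: a=19^0·(≡16), b=19^-2·(≡4) mod 19; (16|19)=+1, (4|19)=+1; (−1)^{0·-2·9}·(+1)^-2·(+1)^0 = +1.
v=43: a=43^0·(≡30), b=43^1·(≡20) mod 43; (30|43)=-1, (20|43)=-1; (−1)^{0·1·21}·(-1)^1·(-1)^0 = -1.
v=∞: 1517 > 0 and 65231 > 0  ⇒  (a,b)_∞ = +1.
v=5: a=5^-2·(≡2), b=5^0·(≡4) mod 5; (2|5)=-1, (4|5)=+1; (−1)^{-2·0·2}·(-1)^0·(+1)^-2 = +1.
Ram(1517, 65231) = {37, 43}; no ℚ_37-point on the conic.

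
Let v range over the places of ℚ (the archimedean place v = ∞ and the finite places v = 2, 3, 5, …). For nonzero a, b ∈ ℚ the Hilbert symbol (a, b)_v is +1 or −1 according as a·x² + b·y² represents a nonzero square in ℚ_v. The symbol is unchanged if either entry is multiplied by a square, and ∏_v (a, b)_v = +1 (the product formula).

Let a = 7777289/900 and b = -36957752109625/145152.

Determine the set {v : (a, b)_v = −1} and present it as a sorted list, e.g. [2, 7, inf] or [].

Mod squares: a ≡ 5681, b ≡ -15295. Check v ∈ {∞, 2, 3, 5, 7, 13, 19, 23, 37}.
v=2: v_2(a)=-2, v_2(b)=-8; units ≡ 1, 1 (mod 8); ε·ε+αω+βω = 0·0+-2·0+-8·0 ≡ 0  ⇒  (a,b)_2 = +1.
v=19: a=19^1·(≡2), b=19^3·(≡15) mod 19; (2|19)=-1, (15|19)=-1; (−1)^{1·3·9}·(-1)^3·(-1)^1 = -1.
v=3: a=3^-2·(≡2), b=3^-4·(≡2) mod 3; (2|3)=-1, (2|3)=-1; (−1)^{-2·-4·1}·(-1)^-4·(-1)^-2 = +1.
v=23: a=23^1·(≡22), b=23^1·(≡1) mod 23; (22|23)=-1, (1|23)=+1; (−1)^{1·1·11}·(-1)^1·(+1)^1 = +1.
v=7: a=7^0·(≡4), b=7^-1·(≡5) mod 7; (4|7)=+1, (5|7)=-1; (−1)^{0·-1·3}·(+1)^-1·(-1)^0 = +1.
v=∞: 5681 > 0 and -15295 < 0  ⇒  (a,b)_∞ = +1.
v=5: a=5^-2·(≡4), b=5^3·(≡4) mod 5; (4|5)=+1, (4|5)=+1; (−1)^{-2·3·2}·(+1)^3·(+1)^-2 = +1.
v=37: a=37^2·(≡14), b=37^4·(≡6) mod 37; (14|37)=-1, (6|37)=-1; (−1)^{2·4·18}·(-1)^4·(-1)^2 = +1.
v=13: a=13^1·(≡2), b=13^0·(≡8) mod 13; (2|13)=-1, (8|13)=-1; (−1)^{1·0·6}·(-1)^0·(-1)^1 = -1.
Ram(5681, -15295) = {13, 19}; no ℚ_13-point on the conic.

[13, 19]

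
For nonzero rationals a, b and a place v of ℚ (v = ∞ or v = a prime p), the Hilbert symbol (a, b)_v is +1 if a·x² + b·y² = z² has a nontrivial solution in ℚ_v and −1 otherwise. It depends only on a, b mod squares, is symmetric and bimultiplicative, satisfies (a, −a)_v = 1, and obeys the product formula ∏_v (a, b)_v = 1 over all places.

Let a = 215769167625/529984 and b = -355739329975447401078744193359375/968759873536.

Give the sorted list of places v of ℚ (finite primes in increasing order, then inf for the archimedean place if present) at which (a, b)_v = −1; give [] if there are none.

(a, b) ≡ (6105, -140415) mod (ℚ^×)²; places V = {2, 3, 5, 7, 11, 13, 23, 29, 37, 41, ∞}.
(a,b)_41: α=2, u≡20; β=6, v≡8 (mod 41); (20|41)=+1, (8|41)=+1; sign (−1)^0·+1^6·+1^2 = +1.
(a,b)_13: α=-2, u≡8; β=-6, v≡5 (mod 13); (8|13)=-1, (5|13)=-1; sign (−1)^0·-1^-6·-1^-2 = +1.
(a,b)_37: α=1, u≡17; β=3, v≡1 (mod 37); (17|37)=-1, (1|37)=+1; sign (−1)^0·-1^3·+1^1 = -1.
(a,b)_23: α=0, u≡11; β=1, v≡3 (mod 23); (11|23)=-1, (3|23)=+1; sign (−1)^0·-1^1·+1^0 = -1.
(a,b)_29: α=2, u≡26; β=2, v≡19 (mod 29); (26|29)=-1, (19|29)=-1; sign (−1)^0·-1^2·-1^2 = +1.
(a,b)_5: α=3, u≡4; β=9, v≡3 (mod 5); (4|5)=+1, (3|5)=-1; sign (−1)^0·+1^9·-1^3 = -1.
(a,b)_3: α=1, u≡1; β=5, v≡1 (mod 3); (1|3)=+1, (1|3)=+1; sign (−1)^1·+1^5·+1^1 = -1.
(a,b)_11: α=1, u≡1; β=5, v≡7 (mod 11); (1|11)=+1, (7|11)=-1; sign (−1)^1·+1^5·-1^1 = +1.
(a,b)_∞: sgn(6105)=+, sgn(-140415)=−, so +1.
(a,b)_7: α=-2, u≡4; β=-2, v≡6 (mod 7); (4|7)=+1, (6|7)=-1; sign (−1)^0·+1^-2·-1^-2 = +1.
(a,b)_2: α=-6, β=-12; u≡1, v≡1 (mod 8); ε(u)ε(v)=0·0, αω(v)=-6·0, βω(u)=-12·0; sum ≡ 0  ⇒  +1.
|Ram(6105, -140415)| = 4, even; anisotropic at {3, 5, 23, 37}.

[3, 5, 23, 37]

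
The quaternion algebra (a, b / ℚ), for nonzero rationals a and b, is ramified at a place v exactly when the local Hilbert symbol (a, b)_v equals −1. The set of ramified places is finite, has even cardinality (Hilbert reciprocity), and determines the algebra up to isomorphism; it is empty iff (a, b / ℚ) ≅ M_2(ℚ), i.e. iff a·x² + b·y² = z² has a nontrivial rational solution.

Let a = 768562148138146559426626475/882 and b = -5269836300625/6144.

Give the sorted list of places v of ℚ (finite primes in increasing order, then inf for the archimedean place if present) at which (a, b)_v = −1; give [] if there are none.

Mod squares: a ≡ 864838, b ≡ -38454. Check v ∈ {∞, 2, 3, 5, 7, 13, 17, 29, 31, 37}.
v=∞: 864838 > 0 and -38454 < 0  ⇒  (a,b)_∞ = +1.
v=29: a=29^3·(≡14), b=29^1·(≡17) mod 29; (14|29)=-1, (17|29)=-1; (−1)^{3·1·14}·(-1)^1·(-1)^3 = +1.
v=2: v_2(a)=-1, v_2(b)=-11; units ≡ 3, 5 (mod 8); ε·ε+αω+βω = 1·0+-1·1+-11·1 ≡ 0  ⇒  (a,b)_2 = +1.
v=3: a=3^-2·(≡1), b=3^-1·(≡1) mod 3; (1|3)=+1, (1|3)=+1; (−1)^{-2·-1·1}·(+1)^-1·(+1)^-2 = +1.
v=7: a=7^-2·(≡2), b=7^0·(≡4) mod 7; (2|7)=+1, (4|7)=+1; (−1)^{-2·0·3}·(+1)^0·(+1)^-2 = +1.
v=37: a=37^5·(≡26), b=37^2·(≡21) mod 37; (26|37)=+1, (21|37)=+1; (−1)^{5·2·18}·(+1)^2·(+1)^5 = +1.
v=17: a=17^2·(≡14), b=17^1·(≡15) mod 17; (14|17)=-1, (15|17)=+1; (−1)^{2·1·8}·(-1)^1·(+1)^2 = -1.
v=13: a=13^3·(≡7), b=13^1·(≡6) mod 13; (7|13)=-1, (6|13)=-1; (−1)^{3·1·6}·(-1)^1·(-1)^3 = +1.
v=31: a=31^5·(≡17), b=31^2·(≡23) mod 31; (17|31)=-1, (23|31)=-1; (−1)^{5·2·15}·(-1)^2·(-1)^5 = -1.
v=5: a=5^2·(≡2), b=5^4·(≡1) mod 5; (2|5)=-1, (1|5)=+1; (−1)^{2·4·2}·(-1)^4·(+1)^2 = +1.
|Ram(864838, -38454)| = 2, even; anisotropic at {17, 31}.

[17, 31]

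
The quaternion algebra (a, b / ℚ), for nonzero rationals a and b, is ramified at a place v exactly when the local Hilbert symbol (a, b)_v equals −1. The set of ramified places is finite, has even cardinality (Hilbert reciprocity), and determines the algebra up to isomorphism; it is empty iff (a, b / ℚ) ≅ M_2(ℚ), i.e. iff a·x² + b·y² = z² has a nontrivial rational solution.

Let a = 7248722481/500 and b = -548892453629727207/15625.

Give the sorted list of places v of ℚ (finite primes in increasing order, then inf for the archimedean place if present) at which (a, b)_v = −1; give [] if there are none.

[5, 11]

(a, b) ≡ (5005, -143) mod (ℚ^×)²; places V = {2, 3, 5, 7, 11, 13, 23, ∞}.
(a,b)_2: α=-2, β=0; u≡5, v≡1 (mod 8); ε(u)ε(v)=0·0, αω(v)=-2·0, βω(u)=0·1; sum ≡ 0  ⇒  +1.
(a,b)_5: α=-3, u≡4; β=-6, v≡3 (mod 5); (4|5)=+1, (3|5)=-1; sign (−1)^0·+1^-6·-1^-3 = -1.
(a,b)_∞: sgn(5005)=+, sgn(-143)=−, so +1.
(a,b)_23: α=2, u≡15; β=4, v≡8 (mod 23); (15|23)=-1, (8|23)=+1; sign (−1)^0·-1^4·+1^2 = +1.
(a,b)_3: α=4, u≡1; β=4, v≡1 (mod 3); (1|3)=+1, (1|3)=+1; sign (−1)^0·+1^4·+1^4 = +1.
(a,b)_13: α=3, u≡2; β=5, v≡8 (mod 13); (2|13)=-1, (8|13)=-1; sign (−1)^0·-1^5·-1^3 = +1.
(a,b)_11: α=1, u≡3; β=3, v≡4 (mod 11); (3|11)=+1, (4|11)=+1; sign (−1)^1·+1^3·+1^1 = -1.
(a,b)_7: α=1, u≡2; β=2, v≡1 (mod 7); (2|7)=+1, (1|7)=+1; sign (−1)^0·+1^2·+1^1 = +1.
Ram(5005, -143) = {5, 11}; no ℚ_5-point on the conic.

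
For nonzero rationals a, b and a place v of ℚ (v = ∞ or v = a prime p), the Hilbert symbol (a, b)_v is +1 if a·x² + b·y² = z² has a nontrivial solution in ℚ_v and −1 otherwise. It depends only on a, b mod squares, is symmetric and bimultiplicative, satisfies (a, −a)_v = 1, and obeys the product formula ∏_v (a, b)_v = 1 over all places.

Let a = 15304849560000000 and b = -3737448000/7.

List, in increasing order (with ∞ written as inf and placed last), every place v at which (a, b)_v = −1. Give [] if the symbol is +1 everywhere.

Mod squares: a ≡ 2310, b ≡ -15015. Check v ∈ {∞, 2, 3, 5, 7, 11, 13}.
v=3: a=3^5·(≡2), b=3^3·(≡2) mod 3; (2|3)=-1, (2|3)=-1; (−1)^{5·3·1}·(-1)^3·(-1)^5 = -1.
v=13: a=13^2·(≡3), b=13^1·(≡2) mod 13; (3|13)=+1, (2|13)=-1; (−1)^{2·1·6}·(+1)^1·(-1)^2 = +1.
v=11: a=11^3·(≡9), b=11^3·(≡2) mod 11; (9|11)=+1, (2|11)=-1; (−1)^{3·3·5}·(+1)^3·(-1)^3 = +1.
v=2: v_2(a)=9, v_2(b)=6; units ≡ 3, 1 (mod 8); ε·ε+αω+βω = 1·0+9·0+6·1 ≡ 0  ⇒  (a,b)_2 = +1.
v=7: a=7^1·(≡4), b=7^-1·(≡1) mod 7; (4|7)=+1, (1|7)=+1; (−1)^{1·-1·3}·(+1)^-1·(+1)^1 = -1.
v=∞: 2310 > 0 and -15015 < 0  ⇒  (a,b)_∞ = +1.
v=5: a=5^7·(≡3), b=5^3·(≡3) mod 5; (3|5)=-1, (3|5)=-1; (−1)^{7·3·2}·(-1)^3·(-1)^7 = +1.
|Ram(2310, -15015)| = 2, even; anisotropic at {3, 7}.

[3, 7]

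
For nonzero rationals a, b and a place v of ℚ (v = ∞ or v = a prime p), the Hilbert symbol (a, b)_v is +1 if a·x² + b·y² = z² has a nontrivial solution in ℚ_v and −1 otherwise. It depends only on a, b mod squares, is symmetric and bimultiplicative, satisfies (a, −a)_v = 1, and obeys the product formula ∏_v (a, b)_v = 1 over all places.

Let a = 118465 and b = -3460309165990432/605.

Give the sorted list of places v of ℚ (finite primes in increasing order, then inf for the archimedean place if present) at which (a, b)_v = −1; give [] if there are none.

[29, 43]

(a, b) ≡ (118465, -72688490) mod (ℚ^×)²; places V = {2, 5, 7, 11, 19, 29, 31, 41, 43, ∞}.
(a,b)_19: α=1, u≡3; β=3, v≡5 (mod 19); (3|19)=-1, (5|19)=+1; sign (−1)^1·-1^3·+1^1 = +1.
(a,b)_31: α=0, u≡14; β=1, v≡16 (mod 31); (14|31)=+1, (16|31)=+1; sign (−1)^0·+1^1·+1^0 = +1.
(a,b)_7: α=0, u≡4; β=3, v≡3 (mod 7); (4|7)=+1, (3|7)=-1; sign (−1)^0·+1^3·-1^0 = +1.
(a,b)_43: α=1, u≡3; β=1, v≡19 (mod 43); (3|43)=-1, (19|43)=-1; sign (−1)^1·-1^1·-1^1 = -1.
(a,b)_2: α=0, β=5; u≡1, v≡3 (mod 8); ε(u)ε(v)=0·1, αω(v)=0·1, βω(u)=5·0; sum ≡ 0  ⇒  +1.
(a,b)_∞: sgn(118465)=+, sgn(-72688490)=−, so +1.
(a,b)_5: α=1, u≡3; β=-1, v≡3 (mod 5); (3|5)=-1, (3|5)=-1; sign (−1)^0·-1^-1·-1^1 = +1.
(a,b)_29: α=1, u≡25; β=2, v≡8 (mod 29); (25|29)=+1, (8|29)=-1; sign (−1)^0·+1^2·-1^1 = -1.
(a,b)_11: α=0, u≡6; β=-2, v≡5 (mod 11); (6|11)=-1, (5|11)=+1; sign (−1)^0·-1^-2·+1^0 = +1.
(a,b)_41: α=0, u≡16; β=1, v≡21 (mod 41); (16|41)=+1, (21|41)=+1; sign (−1)^0·+1^1·+1^0 = +1.
(118465, -72688490 / ℚ) ramifies at {29, 43}: a division algebra.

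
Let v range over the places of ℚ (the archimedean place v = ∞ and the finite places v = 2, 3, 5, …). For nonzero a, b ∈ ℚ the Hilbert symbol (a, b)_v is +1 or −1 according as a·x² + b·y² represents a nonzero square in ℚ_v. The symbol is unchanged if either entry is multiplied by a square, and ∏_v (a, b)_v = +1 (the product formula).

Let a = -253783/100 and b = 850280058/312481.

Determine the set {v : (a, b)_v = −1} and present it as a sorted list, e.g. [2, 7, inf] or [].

(a, b) ≡ (-703, 56202) mod (ℚ^×)²; places V = {2, 3, 5, 13, 17, 19, 29, 37, 41, 43, ∞}.
(a,b)_∞: sgn(-703)=−, sgn(56202)=+, so +1.
(a,b)_19: α=3, u≡4; β=1, v≡12 (mod 19); (4|19)=+1, (12|19)=-1; sign (−1)^1·+1^1·-1^3 = +1.
(a,b)_5: α=-2, u≡3; β=0, v≡3 (mod 5); (3|5)=-1, (3|5)=-1; sign (−1)^0·-1^0·-1^-2 = +1.
(a,b)_43: α=0, u≡34; β=-2, v≡31 (mod 43); (34|43)=-1, (31|43)=+1; sign (−1)^0·-1^-2·+1^0 = +1.
(a,b)_29: α=0, u≡22; β=1, v≡22 (mod 29); (22|29)=+1, (22|29)=+1; sign (−1)^0·+1^1·+1^0 = +1.
(a,b)_41: α=0, u≡30; β=2, v≡39 (mod 41); (30|41)=-1, (39|41)=+1; sign (−1)^0·-1^2·+1^0 = +1.
(a,b)_17: α=0, u≡12; β=1, v≡15 (mod 17); (12|17)=-1, (15|17)=+1; sign (−1)^0·-1^1·+1^0 = -1.
(a,b)_3: α=0, u≡2; β=3, v≡2 (mod 3); (2|3)=-1, (2|3)=-1; sign (−1)^0·-1^3·-1^0 = -1.
(a,b)_13: α=0, u≡9; β=-2, v≡10 (mod 13); (9|13)=+1, (10|13)=+1; sign (−1)^0·+1^-2·+1^0 = +1.
(a,b)_2: α=-2, β=1; u≡1, v≡5 (mod 8); ε(u)ε(v)=0·0, αω(v)=-2·1, βω(u)=1·0; sum ≡ 0  ⇒  +1.
(a,b)_37: α=1, u≡8; β=0, v≡28 (mod 37); (8|37)=-1, (28|37)=+1; sign (−1)^0·-1^0·+1^1 = +1.
Ram(-703, 56202) = {3, 17}; no ℚ_3-point on the conic.

[3, 17]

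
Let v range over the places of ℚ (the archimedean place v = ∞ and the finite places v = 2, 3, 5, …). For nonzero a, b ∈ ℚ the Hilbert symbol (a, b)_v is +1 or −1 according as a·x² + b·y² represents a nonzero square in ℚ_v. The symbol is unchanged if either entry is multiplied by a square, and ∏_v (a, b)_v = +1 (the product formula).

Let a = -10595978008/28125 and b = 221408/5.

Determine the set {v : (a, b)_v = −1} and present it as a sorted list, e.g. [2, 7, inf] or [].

(a, b) ≡ (-13244972510, 69190) mod (ℚ^×)²; places V = {2, 3, 5, 7, 11, 17, 23, 29, 37, 41, ∞}.
(a,b)_3: α=-2, u≡1; β=0, v≡1 (mod 3); (1|3)=+1, (1|3)=+1; sign (−1)^0·+1^0·+1^-2 = +1.
(a,b)_7: α=1, u≡1; β=0, v≡1 (mod 7); (1|7)=+1, (1|7)=+1; sign (−1)^0·+1^0·+1^1 = +1.
(a,b)_29: α=1, u≡14; β=0, v≡16 (mod 29); (14|29)=-1, (16|29)=+1; sign (−1)^0·-1^0·+1^1 = +1.
(a,b)_∞: sgn(-13244972510)=−, sgn(69190)=+, so +1.
(a,b)_23: α=1, u≡1; β=0, v≡2 (mod 23); (1|23)=+1, (2|23)=+1; sign (−1)^0·+1^0·+1^1 = +1.
(a,b)_41: α=1, u≡31; β=0, v≡18 (mod 41); (31|41)=+1, (18|41)=+1; sign (−1)^0·+1^0·+1^1 = +1.
(a,b)_17: α=1, u≡3; β=1, v≡14 (mod 17); (3|17)=-1, (14|17)=-1; sign (−1)^0·-1^1·-1^1 = +1.
(a,b)_5: α=-5, u≡3; β=-1, v≡3 (mod 5); (3|5)=-1, (3|5)=-1; sign (−1)^0·-1^-1·-1^-5 = +1.
(a,b)_11: α=1, u≡1; β=1, v≡4 (mod 11); (1|11)=+1, (4|11)=+1; sign (−1)^1·+1^1·+1^1 = -1.
(a,b)_37: α=1, u≡14; β=1, v≡35 (mod 37); (14|37)=-1, (35|37)=-1; sign (−1)^0·-1^1·-1^1 = +1.
(a,b)_2: α=3, β=5; u≡1, v≡3 (mod 8); ε(u)ε(v)=0·1, αω(v)=3·1, βω(u)=5·0; sum ≡ 1  ⇒  -1.
Ram(-13244972510, 69190) = {2, 11}; no ℚ_2-point on the conic.

[2, 11]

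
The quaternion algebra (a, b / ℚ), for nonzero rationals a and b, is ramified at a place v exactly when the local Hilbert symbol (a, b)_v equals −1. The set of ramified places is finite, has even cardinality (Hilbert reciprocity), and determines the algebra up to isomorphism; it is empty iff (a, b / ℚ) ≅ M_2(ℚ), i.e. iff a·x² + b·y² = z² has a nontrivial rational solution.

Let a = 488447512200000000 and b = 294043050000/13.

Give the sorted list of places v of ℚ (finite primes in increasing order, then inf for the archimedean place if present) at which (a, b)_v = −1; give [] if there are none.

Mod squares: a ≡ 2, b ≡ 146965. Check v ∈ {∞, 2, 3, 5, 7, 13, 17, 19}.
v=7: a=7^0·(≡4), b=7^1·(≡4) mod 7; (4|7)=+1, (4|7)=+1; (−1)^{0·1·3}·(+1)^1·(+1)^0 = +1.
v=3: a=3^4·(≡2), b=3^2·(≡1) mod 3; (2|3)=-1, (1|3)=+1; (−1)^{4·2·1}·(-1)^2·(+1)^4 = +1.
v=2: v_2(a)=9, v_2(b)=4; units ≡ 1, 5 (mod 8); ε·ε+αω+βω = 0·0+9·1+4·0 ≡ 1  ⇒  (a,b)_2 = -1.
v=13: a=13^0·(≡11), b=13^-1·(≡11) mod 13; (11|13)=-1, (11|13)=-1; (−1)^{0·-1·6}·(-1)^-1·(-1)^0 = -1.
v=19: a=19^2·(≡3), b=19^1·(≡12) mod 19; (3|19)=-1, (12|19)=-1; (−1)^{2·1·9}·(-1)^1·(-1)^2 = -1.
v=∞: 2 > 0 and 146965 > 0  ⇒  (a,b)_∞ = +1.
v=17: a=17^4·(≡15), b=17^3·(≡16) mod 17; (15|17)=+1, (16|17)=+1; (−1)^{4·3·8}·(+1)^3·(+1)^4 = +1.
v=5: a=5^8·(≡2), b=5^5·(≡2) mod 5; (2|5)=-1, (2|5)=-1; (−1)^{8·5·2}·(-1)^5·(-1)^8 = -1.
(2, 146965 / ℚ) ramifies at {2, 5, 13, 19}: a division algebra.

[2, 5, 13, 19]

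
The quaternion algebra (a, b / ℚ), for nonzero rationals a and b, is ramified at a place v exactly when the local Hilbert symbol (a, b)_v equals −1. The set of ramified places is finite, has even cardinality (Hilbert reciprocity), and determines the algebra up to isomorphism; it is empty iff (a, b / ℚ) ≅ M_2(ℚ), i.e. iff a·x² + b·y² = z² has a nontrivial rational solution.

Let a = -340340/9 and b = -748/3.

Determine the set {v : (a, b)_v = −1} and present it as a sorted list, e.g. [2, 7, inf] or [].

[2, 7, 11, 13, 17, inf]

(a, b) ≡ (-85085, -561) mod (ℚ^×)²; places V = {2, 3, 5, 7, 11, 13, 17, ∞}.
(a,b)_3: α=-2, u≡1; β=-1, v≡2 (mod 3); (1|3)=+1, (2|3)=-1; sign (−1)^0·+1^-1·-1^-2 = +1.
(a,b)_7: α=1, u≡1; β=0, v≡5 (mod 7); (1|7)=+1, (5|7)=-1; sign (−1)^0·+1^0·-1^1 = -1.
(a,b)_13: α=1, u≡6; β=0, v≡2 (mod 13); (6|13)=-1, (2|13)=-1; sign (−1)^0·-1^0·-1^1 = -1.
(a,b)_2: α=2, β=2; u≡3, v≡7 (mod 8); ε(u)ε(v)=1·1, αω(v)=2·0, βω(u)=2·1; sum ≡ 1  ⇒  -1.
(a,b)_17: α=1, u≡12; β=1, v≡8 (mod 17); (12|17)=-1, (8|17)=+1; sign (−1)^0·-1^1·+1^1 = -1.
(a,b)_5: α=1, u≡3; β=0, v≡4 (mod 5); (3|5)=-1, (4|5)=+1; sign (−1)^0·-1^0·+1^1 = +1.
(a,b)_∞: sgn(-85085)=−, sgn(-561)=−, so -1.
(a,b)_11: α=1, u≡4; β=1, v≡3 (mod 11); (4|11)=+1, (3|11)=+1; sign (−1)^1·+1^1·+1^1 = -1.
|Ram(-85085, -561)| = 6, even; anisotropic at {2, 7, 11, 13, 17, ∞}.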